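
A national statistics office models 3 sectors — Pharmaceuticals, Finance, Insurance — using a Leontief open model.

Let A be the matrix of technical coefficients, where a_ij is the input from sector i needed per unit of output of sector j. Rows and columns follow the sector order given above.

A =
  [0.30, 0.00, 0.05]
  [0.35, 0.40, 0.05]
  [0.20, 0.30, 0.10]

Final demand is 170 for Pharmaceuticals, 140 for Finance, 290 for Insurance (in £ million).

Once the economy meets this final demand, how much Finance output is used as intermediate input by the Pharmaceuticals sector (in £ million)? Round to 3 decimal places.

z_FP = 98.295

I − A =
  [   0.70     0.00    -0.05]
  [  -0.35     0.60    -0.05]
  [  -0.20    -0.30     0.90]
Cofactors of I−A, C_ij = (−1)^(i+j)·(minor ij) (rows/columns in the sector order above):
  C_11 = (0.60)(0.90) − (-0.05)(-0.30) = 0.5250
  C_12 = −[(-0.35)(0.90) − (-0.05)(-0.20)] = 0.3250
  C_13 = (-0.35)(-0.30) − (0.60)(-0.20) = 0.2250
  C_21 = −[(0.00)(0.90) − (-0.05)(-0.30)] = 0.0150
  C_22 = (0.70)(0.90) − (-0.05)(-0.20) = 0.6200
  C_23 = −[(0.70)(-0.30) − (0.00)(-0.20)] = 0.2100
  C_31 = (0.00)(-0.05) − (-0.05)(0.60) = 0.0300
  C_32 = −[(0.70)(-0.05) − (-0.05)(-0.35)] = 0.0525
  C_33 = (0.70)(0.60) − (0.00)(-0.35) = 0.4200
det(I−A) = Σ_j (I−A)_1j·C_1j = (0.70)(0.5250) + (0.00)(0.3250) + (-0.05)(0.2250) = 0.35625
adj(I−A) = Cᵀ =
  [ 0.5250   0.0150   0.0300]
  [ 0.3250   0.6200   0.0525]
  [ 0.2250   0.2100   0.4200]
(I − A)⁻¹ = adj(I−A) / det(I−A) ≈
  [   1.4737     0.0421     0.0842]
  [   0.9123     1.7404     0.1474]
  [   0.6316     0.5895     1.1789]
First solve x = (I − A)⁻¹ d = adj(I−A)·d / det(I−A); in particular x_P = (0.5250·170 + 0.0150·140 + 0.0300·290) / 0.35625 = 100.05 / 0.35625 ≈ 280.84211.
Intermediate flow from F to P: z_FP = a_FP · x_P = 0.35 × 100.05 / 0.35625 = 35.0175 / 0.35625 ≈ 98.295.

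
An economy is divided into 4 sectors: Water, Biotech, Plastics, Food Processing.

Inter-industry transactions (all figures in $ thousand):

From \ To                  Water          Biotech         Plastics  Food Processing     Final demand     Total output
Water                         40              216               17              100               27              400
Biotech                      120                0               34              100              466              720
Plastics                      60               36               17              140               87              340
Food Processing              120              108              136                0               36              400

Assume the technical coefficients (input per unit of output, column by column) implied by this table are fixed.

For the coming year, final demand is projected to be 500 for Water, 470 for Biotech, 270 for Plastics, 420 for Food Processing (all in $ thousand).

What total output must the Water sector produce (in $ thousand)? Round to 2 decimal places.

Technical coefficients a_ij = z_ij / X_j:
  a_WW = 40/400 = 0.10, a_BW = 120/400 = 0.30, a_PW = 60/400 = 0.15, a_FW = 120/400 = 0.30
  a_WB = 216/720 = 0.30, a_BB = 0/720 = 0.00, a_PB = 36/720 = 0.05, a_FB = 108/720 = 0.15
  a_WP = 17/340 = 0.05, a_BP = 34/340 = 0.10, a_PP = 17/340 = 0.05, a_FP = 136/340 = 0.40
  a_WF = 100/400 = 0.25, a_BF = 100/400 = 0.25, a_PF = 140/400 = 0.35, a_FF = 0/400 = 0.00
I − A =
  [   0.90    -0.30    -0.05    -0.25]
  [  -0.30     1.00    -0.10    -0.25]
  [  -0.15    -0.05     0.95    -0.35]
  [  -0.30    -0.15    -0.40     1.00]
Compute the cofactors C_ij = (−1)^(i+j)·(3×3 minor ij) of I−A; the adjugate is their transpose:
adj(I−A) = Cᵀ =
  [ 0.759125   0.288750   0.211875   0.336125]
  [ 0.354750   0.630000   0.221250   0.323625]
  [ 0.283875   0.170625   0.667500   0.347250]
  [ 0.394500   0.249375   0.363750   0.752250]
det(I−A) = Σ_j (I−A)_1j·C_1j = (0.90)(0.759125) + (-0.30)(0.354750) + (-0.05)(0.283875) + (-0.25)(0.394500) = 0.46396875
(I − A)⁻¹ = adj(I−A) / det(I−A) ≈
  [   1.6362     0.6223     0.4567     0.7245]
  [   0.7646     1.3579     0.4769     0.6975]
  [   0.6118     0.3678     1.4387     0.7484]
  [   0.8503     0.5375     0.7840     1.6213]
x = (I − A)⁻¹ d = adj(I−A)·d / det(I−A), with det(I−A) = 0.46396875:
  x_W = (0.759125·500 + 0.288750·470 + 0.211875·270 + 0.336125·420) / 0.46396875 = 713.65375 / 0.46396875 ≈ 1538.15
  x_B = (0.354750·500 + 0.630000·470 + 0.221250·270 + 0.323625·420) / 0.46396875 = 669.135 / 0.46396875 ≈ 1442.20
  x_P = (0.283875·500 + 0.170625·470 + 0.667500·270 + 0.347250·420) / 0.46396875 = 548.20125 / 0.46396875 ≈ 1181.55
  x_F = (0.394500·500 + 0.249375·470 + 0.363750·270 + 0.752250·420) / 0.46396875 = 728.61375 / 0.46396875 ≈ 1570.39

x_W = 1538.15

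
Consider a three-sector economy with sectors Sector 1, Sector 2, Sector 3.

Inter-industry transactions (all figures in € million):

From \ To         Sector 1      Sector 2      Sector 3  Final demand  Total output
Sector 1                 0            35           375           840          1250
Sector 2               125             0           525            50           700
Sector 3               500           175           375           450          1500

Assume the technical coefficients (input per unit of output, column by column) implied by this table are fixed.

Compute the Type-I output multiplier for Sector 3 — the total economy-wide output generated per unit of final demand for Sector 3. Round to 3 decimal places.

m_3 = 3.002

Technical coefficients a_ij = z_ij / X_j:
  a_11 = 0/1250 = 0.00, a_21 = 125/1250 = 0.10, a_31 = 500/1250 = 0.40
  a_12 = 35/700 = 0.05, a_22 = 0/700 = 0.00, a_32 = 175/700 = 0.25
  a_13 = 375/1500 = 0.25, a_23 = 525/1500 = 0.35, a_33 = 375/1500 = 0.25
I − A =
  [   1.00    -0.05    -0.25]
  [  -0.10     1.00    -0.35]
  [  -0.40    -0.25     0.75]
Cofactors of I−A, C_ij = (−1)^(i+j)·(minor ij) (rows/columns in the sector order above):
  C_11 = (1.00)(0.75) − (-0.35)(-0.25) = 0.6625
  C_12 = −[(-0.10)(0.75) − (-0.35)(-0.40)] = 0.2150
  C_13 = (-0.10)(-0.25) − (1.00)(-0.40) = 0.4250
  C_21 = −[(-0.05)(0.75) − (-0.25)(-0.25)] = 0.1000
  C_22 = (1.00)(0.75) − (-0.25)(-0.40) = 0.6500
  C_23 = −[(1.00)(-0.25) − (-0.05)(-0.40)] = 0.2700
  C_31 = (-0.05)(-0.35) − (-0.25)(1.00) = 0.2675
  C_32 = −[(1.00)(-0.35) − (-0.25)(-0.10)] = 0.3750
  C_33 = (1.00)(1.00) − (-0.05)(-0.10) = 0.9950
det(I−A) = Σ_j (I−A)_1j·C_1j = (1.00)(0.6625) + (-0.05)(0.2150) + (-0.25)(0.4250) = 0.5455
adj(I−A) = Cᵀ =
  [ 0.6625   0.1000   0.2675]
  [ 0.2150   0.6500   0.3750]
  [ 0.4250   0.2700   0.9950]
(I − A)⁻¹ = adj(I−A) / det(I−A) ≈
  [   1.2145     0.1833     0.4904]
  [   0.3941     1.1916     0.6874]
  [   0.7791     0.4950     1.8240]
The output multiplier for sector j is the column-j sum of the Leontief inverse (I − A)⁻¹ = adj(I−A) / det(I−A).
Column 3 of adj(I−A): (0.2675, 0.3750, 0.9950); det(I−A) = 0.5455.
m_3 = (0.2675 + 0.3750 + 0.9950) / 0.5455 = 1.6375 / 0.5455 ≈ 3.002.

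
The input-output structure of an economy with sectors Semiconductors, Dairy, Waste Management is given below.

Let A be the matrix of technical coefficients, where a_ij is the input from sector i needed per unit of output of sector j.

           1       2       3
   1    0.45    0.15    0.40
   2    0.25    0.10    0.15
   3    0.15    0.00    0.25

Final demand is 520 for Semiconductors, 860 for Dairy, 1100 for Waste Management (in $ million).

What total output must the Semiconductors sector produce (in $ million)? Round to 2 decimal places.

x_1 = 3039.37

I − A =
  [   0.55    -0.15    -0.40]
  [  -0.25     0.90    -0.15]
  [  -0.15     0.00     0.75]
Cofactors of I−A, C_ij = (−1)^(i+j)·(minor ij) (rows/columns in the sector order above):
  C_11 = (0.90)(0.75) − (-0.15)(0.00) = 0.6750
  C_12 = −[(-0.25)(0.75) − (-0.15)(-0.15)] = 0.2100
  C_13 = (-0.25)(0.00) − (0.90)(-0.15) = 0.1350
  C_21 = −[(-0.15)(0.75) − (-0.40)(0.00)] = 0.1125
  C_22 = (0.55)(0.75) − (-0.40)(-0.15) = 0.3525
  C_23 = −[(0.55)(0.00) − (-0.15)(-0.15)] = 0.0225
  C_31 = (-0.15)(-0.15) − (-0.40)(0.90) = 0.3825
  C_32 = −[(0.55)(-0.15) − (-0.40)(-0.25)] = 0.1825
  C_33 = (0.55)(0.90) − (-0.15)(-0.25) = 0.4575
det(I−A) = Σ_j (I−A)_1j·C_1j = (0.55)(0.6750) + (-0.15)(0.2100) + (-0.40)(0.1350) = 0.28575
adj(I−A) = Cᵀ =
  [ 0.6750   0.1125   0.3825]
  [ 0.2100   0.3525   0.1825]
  [ 0.1350   0.0225   0.4575]
(I − A)⁻¹ = adj(I−A) / det(I−A) ≈
  [   2.3622     0.3937     1.3386]
  [   0.7349     1.2336     0.6387]
  [   0.4724     0.0787     1.6010]
x = (I − A)⁻¹ d = adj(I−A)·d / det(I−A), with det(I−A) = 0.28575:
  x_1 = (0.6750·520 + 0.1125·860 + 0.3825·1100) / 0.28575 = 868.50 / 0.28575 ≈ 3039.37
  x_2 = (0.2100·520 + 0.3525·860 + 0.1825·1100) / 0.28575 = 613.10 / 0.28575 ≈ 2145.58
  x_3 = (0.1350·520 + 0.0225·860 + 0.4575·1100) / 0.28575 = 592.80 / 0.28575 ≈ 2074.54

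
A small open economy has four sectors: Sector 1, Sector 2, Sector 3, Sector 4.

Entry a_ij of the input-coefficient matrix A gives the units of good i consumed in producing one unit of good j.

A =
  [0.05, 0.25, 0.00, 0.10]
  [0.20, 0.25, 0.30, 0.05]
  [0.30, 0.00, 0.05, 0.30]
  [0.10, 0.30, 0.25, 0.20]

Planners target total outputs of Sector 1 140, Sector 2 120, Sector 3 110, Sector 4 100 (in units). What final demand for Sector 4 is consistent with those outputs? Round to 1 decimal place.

I − A =
  [   0.95    -0.25     0.00    -0.10]
  [  -0.20     0.75    -0.30    -0.05]
  [  -0.30     0.00     0.95    -0.30]
  [  -0.10    -0.30    -0.25     0.80]
d = (I − A) x:
  d_1 = (+0.95)·140 + (-0.25)·120 + (+0.00)·110 + (-0.10)·100 = 93.0
  d_2 = (-0.20)·140 + (+0.75)·120 + (-0.30)·110 + (-0.05)·100 = 24.0
  d_3 = (-0.30)·140 + (+0.00)·120 + (+0.95)·110 + (-0.30)·100 = 32.5
  d_4 = (-0.10)·140 + (-0.30)·120 + (-0.25)·110 + (+0.80)·100 = 2.5

d_4 = 2.5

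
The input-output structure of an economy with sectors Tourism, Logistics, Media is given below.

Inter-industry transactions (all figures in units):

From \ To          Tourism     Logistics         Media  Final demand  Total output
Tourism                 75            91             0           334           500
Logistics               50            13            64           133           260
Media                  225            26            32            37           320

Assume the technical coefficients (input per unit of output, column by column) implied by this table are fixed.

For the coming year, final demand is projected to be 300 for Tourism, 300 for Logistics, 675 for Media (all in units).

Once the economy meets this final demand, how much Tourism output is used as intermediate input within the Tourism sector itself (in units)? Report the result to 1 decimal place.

z_11 = 91.0

Technical coefficients a_ij = z_ij / X_j:
  a_11 = 75/500 = 0.15, a_21 = 50/500 = 0.10, a_31 = 225/500 = 0.45
  a_12 = 91/260 = 0.35, a_22 = 13/260 = 0.05, a_32 = 26/260 = 0.10
  a_13 = 0/320 = 0.00, a_23 = 64/320 = 0.20, a_33 = 32/320 = 0.10
I − A =
  [   0.85    -0.35     0.00]
  [  -0.10     0.95    -0.20]
  [  -0.45    -0.10     0.90]
Cofactors of I−A, C_ij = (−1)^(i+j)·(minor ij) (rows/columns in the sector order above):
  C_11 = (0.95)(0.90) − (-0.20)(-0.10) = 0.8350
  C_12 = −[(-0.10)(0.90) − (-0.20)(-0.45)] = 0.1800
  C_13 = (-0.10)(-0.10) − (0.95)(-0.45) = 0.4375
  C_21 = −[(-0.35)(0.90) − (0.00)(-0.10)] = 0.3150
  C_22 = (0.85)(0.90) − (0.00)(-0.45) = 0.7650
  C_23 = −[(0.85)(-0.10) − (-0.35)(-0.45)] = 0.2425
  C_31 = (-0.35)(-0.20) − (0.00)(0.95) = 0.0700
  C_32 = −[(0.85)(-0.20) − (0.00)(-0.10)] = 0.1700
  C_33 = (0.85)(0.95) − (-0.35)(-0.10) = 0.7725
det(I−A) = Σ_j (I−A)_1j·C_1j = (0.85)(0.8350) + (-0.35)(0.1800) + (0.00)(0.4375) = 0.64675
adj(I−A) = Cᵀ =
  [ 0.8350   0.3150   0.0700]
  [ 0.1800   0.7650   0.1700]
  [ 0.4375   0.2425   0.7725]
(I − A)⁻¹ = adj(I−A) / det(I−A) ≈
  [   1.2911     0.4871     0.1082]
  [   0.2783     1.1828     0.2629]
  [   0.6765     0.3750     1.1944]
First solve x = (I − A)⁻¹ d = adj(I−A)·d / det(I−A); in particular x_1 = (0.8350·300 + 0.3150·300 + 0.0700·675) / 0.64675 = 392.25 / 0.64675 ≈ 606.494.
Intermediate flow from 1 to 1: z_11 = a_11 · x_1 = 0.15 × 392.25 / 0.64675 = 58.8375 / 0.64675 ≈ 91.0.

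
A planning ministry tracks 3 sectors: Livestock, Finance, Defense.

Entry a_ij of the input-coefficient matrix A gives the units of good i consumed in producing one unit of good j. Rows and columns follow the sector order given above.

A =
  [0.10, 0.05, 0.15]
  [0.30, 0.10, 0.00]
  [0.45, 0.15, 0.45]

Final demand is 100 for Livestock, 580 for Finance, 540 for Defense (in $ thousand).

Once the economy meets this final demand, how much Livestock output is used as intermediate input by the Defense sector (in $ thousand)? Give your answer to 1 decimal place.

I − A =
  [   0.90    -0.05    -0.15]
  [  -0.30     0.90     0.00]
  [  -0.45    -0.15     0.55]
Cofactors of I−A, C_ij = (−1)^(i+j)·(minor ij) (rows/columns in the sector order above):
  C_11 = (0.90)(0.55) − (0.00)(-0.15) = 0.4950
  C_12 = −[(-0.30)(0.55) − (0.00)(-0.45)] = 0.1650
  C_13 = (-0.30)(-0.15) − (0.90)(-0.45) = 0.4500
  C_21 = −[(-0.05)(0.55) − (-0.15)(-0.15)] = 0.0500
  C_22 = (0.90)(0.55) − (-0.15)(-0.45) = 0.4275
  C_23 = −[(0.90)(-0.15) − (-0.05)(-0.45)] = 0.1575
  C_31 = (-0.05)(0.00) − (-0.15)(0.90) = 0.1350
  C_32 = −[(0.90)(0.00) − (-0.15)(-0.30)] = 0.0450
  C_33 = (0.90)(0.90) − (-0.05)(-0.30) = 0.7950
det(I−A) = Σ_j (I−A)_1j·C_1j = (0.90)(0.4950) + (-0.05)(0.1650) + (-0.15)(0.4500) = 0.36975
adj(I−A) = Cᵀ =
  [ 0.4950   0.0500   0.1350]
  [ 0.1650   0.4275   0.0450]
  [ 0.4500   0.1575   0.7950]
(I − A)⁻¹ = adj(I−A) / det(I−A) ≈
  [   1.3387     0.1352     0.3651]
  [   0.4462     1.1562     0.1217]
  [   1.2170     0.4260     2.1501]
First solve x = (I − A)⁻¹ d = adj(I−A)·d / det(I−A); in particular x_D = (0.4500·100 + 0.1575·580 + 0.7950·540) / 0.36975 = 565.65 / 0.36975 ≈ 1529.817.
Intermediate flow from L to D: z_LD = a_LD · x_D = 0.15 × 565.65 / 0.36975 = 84.8475 / 0.36975 ≈ 229.5.

z_LD = 229.5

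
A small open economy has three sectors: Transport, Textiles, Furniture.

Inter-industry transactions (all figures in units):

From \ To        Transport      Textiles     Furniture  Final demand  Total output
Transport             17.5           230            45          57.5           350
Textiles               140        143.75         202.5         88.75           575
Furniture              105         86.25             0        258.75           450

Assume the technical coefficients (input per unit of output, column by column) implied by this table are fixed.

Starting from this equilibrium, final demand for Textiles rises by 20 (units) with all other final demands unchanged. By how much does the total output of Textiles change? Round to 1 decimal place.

Δx_2 = 45.3

Technical coefficients a_ij = z_ij / X_j:
  a_11 = 17.5/350 = 0.05, a_21 = 140/350 = 0.40, a_31 = 105/350 = 0.30
  a_12 = 230/575 = 0.40, a_22 = 143.75/575 = 0.25, a_32 = 86.25/575 = 0.15
  a_13 = 45/450 = 0.10, a_23 = 202.5/450 = 0.45, a_33 = 0/450 = 0.00
I − A =
  [   0.95    -0.40    -0.10]
  [  -0.40     0.75    -0.45]
  [  -0.30    -0.15     1.00]
Cofactors of I−A, C_ij = (−1)^(i+j)·(minor ij) (rows/columns in the sector order above):
  C_11 = (0.75)(1.00) − (-0.45)(-0.15) = 0.6825
  C_12 = −[(-0.40)(1.00) − (-0.45)(-0.30)] = 0.5350
  C_13 = (-0.40)(-0.15) − (0.75)(-0.30) = 0.2850
  C_21 = −[(-0.40)(1.00) − (-0.10)(-0.15)] = 0.4150
  C_22 = (0.95)(1.00) − (-0.10)(-0.30) = 0.9200
  C_23 = −[(0.95)(-0.15) − (-0.40)(-0.30)] = 0.2625
  C_31 = (-0.40)(-0.45) − (-0.10)(0.75) = 0.2550
  C_32 = −[(0.95)(-0.45) − (-0.10)(-0.40)] = 0.4675
  C_33 = (0.95)(0.75) − (-0.40)(-0.40) = 0.5525
det(I−A) = Σ_j (I−A)_1j·C_1j = (0.95)(0.6825) + (-0.40)(0.5350) + (-0.10)(0.2850) = 0.405875
adj(I−A) = Cᵀ =
  [ 0.6825   0.4150   0.2550]
  [ 0.5350   0.9200   0.4675]
  [ 0.2850   0.2625   0.5525]
(I − A)⁻¹ = adj(I−A) / det(I−A) ≈
  [   1.6816     1.0225     0.6283]
  [   1.3181     2.2667     1.1518]
  [   0.7022     0.6468     1.3613]
Δx = (I − A)⁻¹ Δd with Δd having +20 in the Textiles component and 0 elsewhere.
So Δx_2 = L_22 · (+20), where L_22 = adj(I−A)_22 / det(I−A) = 0.9200 / 0.405875.
Δx_2 = 0.9200 × (+20) / 0.405875 = 18.40 / 0.405875 ≈ 45.3.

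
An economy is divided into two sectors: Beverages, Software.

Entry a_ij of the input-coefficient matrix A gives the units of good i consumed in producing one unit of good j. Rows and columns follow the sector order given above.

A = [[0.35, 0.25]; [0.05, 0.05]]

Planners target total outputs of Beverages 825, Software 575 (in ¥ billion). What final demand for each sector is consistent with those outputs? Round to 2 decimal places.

I − A =
  [   0.65    -0.25]
  [  -0.05     0.95]
d = (I − A) x:
  d_B = (+0.65)·825 + (-0.25)·575 = 392.50
  d_S = (-0.05)·825 + (+0.95)·575 = 505.00

d_B = 392.50, d_S = 505.00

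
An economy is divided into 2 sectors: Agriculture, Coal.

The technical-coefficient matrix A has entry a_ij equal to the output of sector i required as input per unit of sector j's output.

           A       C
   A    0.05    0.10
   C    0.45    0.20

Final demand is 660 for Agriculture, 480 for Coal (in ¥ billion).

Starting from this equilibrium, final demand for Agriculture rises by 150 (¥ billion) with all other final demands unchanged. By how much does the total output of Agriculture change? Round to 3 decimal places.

Δx_A = 167.832

I − A =
  [   0.95    -0.10]
  [  -0.45     0.80]
det(I−A) = (0.95)(0.80) − (-0.10)(-0.45) = 0.7150
adj(I−A) = [[0.80, 0.10], [0.45, 0.95]]
(I − A)⁻¹ = adj(I−A) / det(I−A) ≈
  [   1.1189     0.1399]
  [   0.6294     1.3287]
Δx = (I − A)⁻¹ Δd with Δd having +150 in the Agriculture component and 0 elsewhere.
So Δx_A = L_AA · (+150), where L_AA = adj(I−A)_AA / det(I−A) = 0.80 / 0.7150.
Δx_A = 0.80 × (+150) / 0.7150 = 120.00 / 0.7150 ≈ 167.832.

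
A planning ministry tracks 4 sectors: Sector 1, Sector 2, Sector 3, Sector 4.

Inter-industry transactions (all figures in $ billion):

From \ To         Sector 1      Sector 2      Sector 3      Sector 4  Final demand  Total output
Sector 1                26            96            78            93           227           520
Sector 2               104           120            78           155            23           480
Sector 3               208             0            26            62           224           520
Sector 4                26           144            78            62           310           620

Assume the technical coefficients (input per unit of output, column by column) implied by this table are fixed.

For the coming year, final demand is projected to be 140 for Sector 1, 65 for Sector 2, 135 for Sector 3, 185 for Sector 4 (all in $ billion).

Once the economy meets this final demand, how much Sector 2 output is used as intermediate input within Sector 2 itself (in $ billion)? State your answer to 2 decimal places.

Technical coefficients a_ij = z_ij / X_j:
  a_11 = 26/520 = 0.05, a_21 = 104/520 = 0.20, a_31 = 208/520 = 0.40, a_41 = 26/520 = 0.05
  a_12 = 96/480 = 0.20, a_22 = 120/480 = 0.25, a_32 = 0/480 = 0.00, a_42 = 144/480 = 0.30
  a_13 = 78/520 = 0.15, a_23 = 78/520 = 0.15, a_33 = 26/520 = 0.05, a_43 = 78/520 = 0.15
  a_14 = 93/620 = 0.15, a_24 = 155/620 = 0.25, a_34 = 62/620 = 0.10, a_44 = 62/620 = 0.10
I − A =
  [   0.95    -0.20    -0.15    -0.15]
  [  -0.20     0.75    -0.15    -0.25]
  [  -0.40     0.00     0.95    -0.10]
  [  -0.05    -0.30    -0.15     0.90]
Compute the cofactors C_ij = (−1)^(i+j)·(3×3 minor ij) of I−A; the adjugate is their transpose:
adj(I−A) = Cᵀ =
  [ 0.554250   0.215250   0.148125   0.168625]
  [ 0.249625   0.727125   0.196125   0.265375]
  [ 0.249750   0.119500   0.516875   0.132250]
  [ 0.155625   0.274250   0.159750   0.581875]
det(I−A) = Σ_j (I−A)_1j·C_1j = (0.95)(0.554250) + (-0.20)(0.249625) + (-0.15)(0.249750) + (-0.15)(0.155625) = 0.41580625
(I − A)⁻¹ = adj(I−A) / det(I−A) ≈
  [   1.3330     0.5177     0.3562     0.4055]
  [   0.6003     1.7487     0.4717     0.6382]
  [   0.6006     0.2874     1.2431     0.3181]
  [   0.3743     0.6596     0.3842     1.3994]
First solve x = (I − A)⁻¹ d = adj(I−A)·d / det(I−A); in particular x_2 = (0.249625·140 + 0.727125·65 + 0.196125·135 + 0.265375·185) / 0.41580625 = 157.781875 / 0.41580625 ≈ 379.4601.
Intermediate flow from 2 to 2: z_22 = a_22 · x_2 = 0.25 × 157.781875 / 0.41580625 = 39.44546875 / 0.41580625 ≈ 94.87.

z_22 = 94.87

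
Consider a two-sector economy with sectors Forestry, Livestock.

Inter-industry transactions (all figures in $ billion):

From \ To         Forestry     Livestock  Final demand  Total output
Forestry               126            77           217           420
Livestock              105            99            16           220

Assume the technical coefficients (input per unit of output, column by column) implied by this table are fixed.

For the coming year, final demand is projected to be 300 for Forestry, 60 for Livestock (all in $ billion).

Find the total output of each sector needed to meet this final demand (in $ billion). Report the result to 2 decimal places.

x_1 = 625.21, x_2 = 393.28

Technical coefficients a_ij = z_ij / X_j:
  a_11 = 126/420 = 0.30, a_21 = 105/420 = 0.25
  a_12 = 77/220 = 0.35, a_22 = 99/220 = 0.45
I − A =
  [   0.70    -0.35]
  [  -0.25     0.55]
det(I−A) = (0.70)(0.55) − (-0.35)(-0.25) = 0.2975
adj(I−A) = [[0.55, 0.35], [0.25, 0.70]]
(I − A)⁻¹ = adj(I−A) / det(I−A) ≈
  [   1.8487     1.1765]
  [   0.8403     2.3529]
x = (I − A)⁻¹ d = adj(I−A)·d / det(I−A), with det(I−A) = 0.2975:
  x_1 = (0.55·300 + 0.35·60) / 0.2975 = 186.00 / 0.2975 ≈ 625.21
  x_2 = (0.25·300 + 0.70·60) / 0.2975 = 117.00 / 0.2975 ≈ 393.28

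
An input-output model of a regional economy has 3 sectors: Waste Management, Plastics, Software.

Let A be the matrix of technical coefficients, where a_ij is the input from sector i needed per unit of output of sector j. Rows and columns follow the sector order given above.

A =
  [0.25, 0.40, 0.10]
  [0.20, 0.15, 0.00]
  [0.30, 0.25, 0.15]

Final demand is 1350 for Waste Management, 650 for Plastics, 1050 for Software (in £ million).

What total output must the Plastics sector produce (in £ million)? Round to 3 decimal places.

x_2 = 1455.596

I − A =
  [   0.75    -0.40    -0.10]
  [  -0.20     0.85     0.00]
  [  -0.30    -0.25     0.85]
Cofactors of I−A, C_ij = (−1)^(i+j)·(minor ij) (rows/columns in the sector order above):
  C_11 = (0.85)(0.85) − (0.00)(-0.25) = 0.7225
  C_12 = −[(-0.20)(0.85) − (0.00)(-0.30)] = 0.1700
  C_13 = (-0.20)(-0.25) − (0.85)(-0.30) = 0.3050
  C_21 = −[(-0.40)(0.85) − (-0.10)(-0.25)] = 0.3650
  C_22 = (0.75)(0.85) − (-0.10)(-0.30) = 0.6075
  C_23 = −[(0.75)(-0.25) − (-0.40)(-0.30)] = 0.3075
  C_31 = (-0.40)(0.00) − (-0.10)(0.85) = 0.0850
  C_32 = −[(0.75)(0.00) − (-0.10)(-0.20)] = 0.0200
  C_33 = (0.75)(0.85) − (-0.40)(-0.20) = 0.5575
det(I−A) = Σ_j (I−A)_1j·C_1j = (0.75)(0.7225) + (-0.40)(0.1700) + (-0.10)(0.3050) = 0.443375
adj(I−A) = Cᵀ =
  [ 0.7225   0.3650   0.0850]
  [ 0.1700   0.6075   0.0200]
  [ 0.3050   0.3075   0.5575]
(I − A)⁻¹ = adj(I−A) / det(I−A) ≈
  [   1.6295     0.8232     0.1917]
  [   0.3834     1.3702     0.0451]
  [   0.6879     0.6935     1.2574]
x = (I − A)⁻¹ d = adj(I−A)·d / det(I−A), with det(I−A) = 0.443375:
  x_1 = (0.7225·1350 + 0.3650·650 + 0.0850·1050) / 0.443375 = 1301.875 / 0.443375 ≈ 2936.284
  x_2 = (0.1700·1350 + 0.6075·650 + 0.0200·1050) / 0.443375 = 645.375 / 0.443375 ≈ 1455.596
  x_3 = (0.3050·1350 + 0.3075·650 + 0.5575·1050) / 0.443375 = 1197.00 / 0.443375 ≈ 2699.746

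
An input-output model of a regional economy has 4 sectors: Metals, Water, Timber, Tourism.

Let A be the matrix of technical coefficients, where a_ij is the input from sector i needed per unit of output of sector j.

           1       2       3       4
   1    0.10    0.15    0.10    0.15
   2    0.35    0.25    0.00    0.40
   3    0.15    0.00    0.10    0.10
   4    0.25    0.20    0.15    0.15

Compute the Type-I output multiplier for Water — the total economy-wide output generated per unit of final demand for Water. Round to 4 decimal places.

I − A =
  [   0.90    -0.15    -0.10    -0.15]
  [  -0.35     0.75     0.00    -0.40]
  [  -0.15     0.00     0.90    -0.10]
  [  -0.25    -0.20    -0.15     0.85]
Compute the cofactors C_ij = (−1)^(i+j)·(3×3 minor ij) of I−A; the adjugate is their transpose:
adj(I−A) = Cᵀ =
  [ 0.490500   0.141500   0.081625   0.162750]
  [ 0.361500   0.622625   0.101625   0.368750]
  [ 0.109375   0.045375   0.403500   0.088125]
  [ 0.248625   0.196125   0.119125   0.549000]
det(I−A) = Σ_j (I−A)_1j·C_1j = (0.90)(0.490500) + (-0.15)(0.361500) + (-0.10)(0.109375) + (-0.15)(0.248625) = 0.33899375
(I − A)⁻¹ = adj(I−A) / det(I−A) ≈
  [   1.44693     0.41741     0.24079     0.48010]
  [   1.06639     1.83669     0.29978     1.08778]
  [   0.32265     0.13385     1.19029     0.25996]
  [   0.73342     0.57855     0.35141     1.61950]
The output multiplier for sector j is the column-j sum of the Leontief inverse (I − A)⁻¹ = adj(I−A) / det(I−A).
Column 2 of adj(I−A): (0.141500, 0.622625, 0.045375, 0.196125); det(I−A) = 0.33899375.
m_2 = (0.141500 + 0.622625 + 0.045375 + 0.196125) / 0.33899375 = 1.005625 / 0.33899375 ≈ 2.9665.

m_2 = 2.9665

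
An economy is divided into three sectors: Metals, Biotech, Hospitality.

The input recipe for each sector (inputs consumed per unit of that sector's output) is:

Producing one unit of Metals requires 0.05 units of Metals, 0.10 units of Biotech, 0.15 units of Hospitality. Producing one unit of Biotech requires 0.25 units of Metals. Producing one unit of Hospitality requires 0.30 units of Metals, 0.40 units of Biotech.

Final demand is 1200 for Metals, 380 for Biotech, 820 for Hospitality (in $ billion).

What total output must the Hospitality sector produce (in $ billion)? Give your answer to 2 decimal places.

x_3 = 1101.45

I − A =
  [   0.95    -0.25    -0.30]
  [  -0.10     1.00    -0.40]
  [  -0.15     0.00     1.00]
Cofactors of I−A, C_ij = (−1)^(i+j)·(minor ij) (rows/columns in the sector order above):
  C_11 = (1.00)(1.00) − (-0.40)(0.00) = 1.0000
  C_12 = −[(-0.10)(1.00) − (-0.40)(-0.15)] = 0.1600
  C_13 = (-0.10)(0.00) − (1.00)(-0.15) = 0.1500
  C_21 = −[(-0.25)(1.00) − (-0.30)(0.00)] = 0.2500
  C_22 = (0.95)(1.00) − (-0.30)(-0.15) = 0.9050
  C_23 = −[(0.95)(0.00) − (-0.25)(-0.15)] = 0.0375
  C_31 = (-0.25)(-0.40) − (-0.30)(1.00) = 0.4000
  C_32 = −[(0.95)(-0.40) − (-0.30)(-0.10)] = 0.4100
  C_33 = (0.95)(1.00) − (-0.25)(-0.10) = 0.9250
det(I−A) = Σ_j (I−A)_1j·C_1j = (0.95)(1.0000) + (-0.25)(0.1600) + (-0.30)(0.1500) = 0.8650
adj(I−A) = Cᵀ =
  [ 1.0000   0.2500   0.4000]
  [ 0.1600   0.9050   0.4100]
  [ 0.1500   0.0375   0.9250]
(I − A)⁻¹ = adj(I−A) / det(I−A) ≈
  [   1.1561     0.2890     0.4624]
  [   0.1850     1.0462     0.4740]
  [   0.1734     0.0434     1.0694]
x = (I − A)⁻¹ d = adj(I−A)·d / det(I−A), with det(I−A) = 0.8650:
  x_1 = (1.0000·1200 + 0.2500·380 + 0.4000·820) / 0.8650 = 1623.00 / 0.8650 ≈ 1876.30
  x_2 = (0.1600·1200 + 0.9050·380 + 0.4100·820) / 0.8650 = 872.10 / 0.8650 ≈ 1008.21
  x_3 = (0.1500·1200 + 0.0375·380 + 0.9250·820) / 0.8650 = 952.75 / 0.8650 ≈ 1101.45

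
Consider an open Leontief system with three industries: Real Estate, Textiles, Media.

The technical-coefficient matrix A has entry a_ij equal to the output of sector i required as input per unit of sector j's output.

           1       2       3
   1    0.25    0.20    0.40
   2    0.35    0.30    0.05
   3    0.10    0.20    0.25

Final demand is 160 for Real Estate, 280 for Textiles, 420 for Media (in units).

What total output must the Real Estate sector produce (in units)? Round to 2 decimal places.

x_1 = 970.55

I − A =
  [   0.75    -0.20    -0.40]
  [  -0.35     0.70    -0.05]
  [  -0.10    -0.20     0.75]
Cofactors of I−A, C_ij = (−1)^(i+j)·(minor ij) (rows/columns in the sector order above):
  C_11 = (0.70)(0.75) − (-0.05)(-0.20) = 0.5150
  C_12 = −[(-0.35)(0.75) − (-0.05)(-0.10)] = 0.2675
  C_13 = (-0.35)(-0.20) − (0.70)(-0.10) = 0.1400
  C_21 = −[(-0.20)(0.75) − (-0.40)(-0.20)] = 0.2300
  C_22 = (0.75)(0.75) − (-0.40)(-0.10) = 0.5225
  C_23 = −[(0.75)(-0.20) − (-0.20)(-0.10)] = 0.1700
  C_31 = (-0.20)(-0.05) − (-0.40)(0.70) = 0.2900
  C_32 = −[(0.75)(-0.05) − (-0.40)(-0.35)] = 0.1775
  C_33 = (0.75)(0.70) − (-0.20)(-0.35) = 0.4550
det(I−A) = Σ_j (I−A)_1j·C_1j = (0.75)(0.5150) + (-0.20)(0.2675) + (-0.40)(0.1400) = 0.27675
adj(I−A) = Cᵀ =
  [ 0.5150   0.2300   0.2900]
  [ 0.2675   0.5225   0.1775]
  [ 0.1400   0.1700   0.4550]
(I − A)⁻¹ = adj(I−A) / det(I−A) ≈
  [   1.8609     0.8311     1.0479]
  [   0.9666     1.8880     0.6414]
  [   0.5059     0.6143     1.6441]
x = (I − A)⁻¹ d = adj(I−A)·d / det(I−A), with det(I−A) = 0.27675:
  x_1 = (0.5150·160 + 0.2300·280 + 0.2900·420) / 0.27675 = 268.60 / 0.27675 ≈ 970.55
  x_2 = (0.2675·160 + 0.5225·280 + 0.1775·420) / 0.27675 = 263.65 / 0.27675 ≈ 952.66
  x_3 = (0.1400·160 + 0.1700·280 + 0.4550·420) / 0.27675 = 261.10 / 0.27675 ≈ 943.45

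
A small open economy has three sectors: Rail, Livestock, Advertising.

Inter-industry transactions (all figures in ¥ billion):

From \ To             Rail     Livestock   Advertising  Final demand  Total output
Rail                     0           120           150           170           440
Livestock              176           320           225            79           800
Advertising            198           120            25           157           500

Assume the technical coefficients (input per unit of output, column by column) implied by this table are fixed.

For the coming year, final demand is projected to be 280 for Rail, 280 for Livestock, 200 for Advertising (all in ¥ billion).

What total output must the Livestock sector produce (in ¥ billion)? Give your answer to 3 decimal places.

Technical coefficients a_ij = z_ij / X_j:
  a_11 = 0/440 = 0.00, a_21 = 176/440 = 0.40, a_31 = 198/440 = 0.45
  a_12 = 120/800 = 0.15, a_22 = 320/800 = 0.40, a_32 = 120/800 = 0.15
  a_13 = 150/500 = 0.30, a_23 = 225/500 = 0.45, a_33 = 25/500 = 0.05
I − A =
  [   1.00    -0.15    -0.30]
  [  -0.40     0.60    -0.45]
  [  -0.45    -0.15     0.95]
Cofactors of I−A, C_ij = (−1)^(i+j)·(minor ij) (rows/columns in the sector order above):
  C_11 = (0.60)(0.95) − (-0.45)(-0.15) = 0.5025
  C_12 = −[(-0.40)(0.95) − (-0.45)(-0.45)] = 0.5825
  C_13 = (-0.40)(-0.15) − (0.60)(-0.45) = 0.3300
  C_21 = −[(-0.15)(0.95) − (-0.30)(-0.15)] = 0.1875
  C_22 = (1.00)(0.95) − (-0.30)(-0.45) = 0.8150
  C_23 = −[(1.00)(-0.15) − (-0.15)(-0.45)] = 0.2175
  C_31 = (-0.15)(-0.45) − (-0.30)(0.60) = 0.2475
  C_32 = −[(1.00)(-0.45) − (-0.30)(-0.40)] = 0.5700
  C_33 = (1.00)(0.60) − (-0.15)(-0.40) = 0.5400
det(I−A) = Σ_j (I−A)_1j·C_1j = (1.00)(0.5025) + (-0.15)(0.5825) + (-0.30)(0.3300) = 0.316125
adj(I−A) = Cᵀ =
  [ 0.5025   0.1875   0.2475]
  [ 0.5825   0.8150   0.5700]
  [ 0.3300   0.2175   0.5400]
(I − A)⁻¹ = adj(I−A) / det(I−A) ≈
  [   1.5896     0.5931     0.7829]
  [   1.8426     2.5781     1.8031]
  [   1.0439     0.6880     1.7082]
x = (I − A)⁻¹ d = adj(I−A)·d / det(I−A), with det(I−A) = 0.316125:
  x_1 = (0.5025·280 + 0.1875·280 + 0.2475·200) / 0.316125 = 242.70 / 0.316125 ≈ 767.734
  x_2 = (0.5825·280 + 0.8150·280 + 0.5700·200) / 0.316125 = 505.30 / 0.316125 ≈ 1598.418
  x_3 = (0.3300·280 + 0.2175·280 + 0.5400·200) / 0.316125 = 261.30 / 0.316125 ≈ 826.572

x_2 = 1598.418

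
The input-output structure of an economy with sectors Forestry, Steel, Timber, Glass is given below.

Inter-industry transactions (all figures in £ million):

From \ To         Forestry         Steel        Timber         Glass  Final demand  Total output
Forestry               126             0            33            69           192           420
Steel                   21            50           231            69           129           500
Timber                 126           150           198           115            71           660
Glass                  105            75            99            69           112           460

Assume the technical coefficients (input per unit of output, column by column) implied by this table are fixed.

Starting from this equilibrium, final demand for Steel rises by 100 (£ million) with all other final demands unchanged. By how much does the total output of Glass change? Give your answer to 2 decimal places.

Δx_4 = 48.56

Technical coefficients a_ij = z_ij / X_j:
  a_11 = 126/420 = 0.30, a_21 = 21/420 = 0.05, a_31 = 126/420 = 0.30, a_41 = 105/420 = 0.25
  a_12 = 0/500 = 0.00, a_22 = 50/500 = 0.10, a_32 = 150/500 = 0.30, a_42 = 75/500 = 0.15
  a_13 = 33/660 = 0.05, a_23 = 231/660 = 0.35, a_33 = 198/660 = 0.30, a_43 = 99/660 = 0.15
  a_14 = 69/460 = 0.15, a_24 = 69/460 = 0.15, a_34 = 115/460 = 0.25, a_44 = 69/460 = 0.15
I − A =
  [   0.70     0.00    -0.05    -0.15]
  [  -0.05     0.90    -0.35    -0.15]
  [  -0.30    -0.30     0.70    -0.25]
  [  -0.25    -0.15    -0.15     0.85]
Compute the cofactors C_ij = (−1)^(i+j)·(3×3 minor ij) of I−A; the adjugate is their transpose:
adj(I−A) = Cᵀ =
  [ 0.376875   0.037125   0.065250   0.092250]
  [ 0.172000   0.341375   0.216000   0.154125]
  [ 0.304875   0.200250   0.484875   0.231750]
  [ 0.195000   0.106500   0.142875   0.353250]
det(I−A) = Σ_j (I−A)_1j·C_1j = (0.70)(0.376875) + (0.00)(0.172000) + (-0.05)(0.304875) + (-0.15)(0.195000) = 0.21931875
(I − A)⁻¹ = adj(I−A) / det(I−A) ≈
  [   1.7184     0.1693     0.2975     0.4206]
  [   0.7842     1.5565     0.9849     0.7027]
  [   1.3901     0.9131     2.2108     1.0567]
  [   0.8891     0.4856     0.6514     1.6107]
Δx = (I − A)⁻¹ Δd with Δd having +100 in the Steel component and 0 elsewhere.
So Δx_4 = L_42 · (+100), where L_42 = adj(I−A)_42 / det(I−A) = 0.106500 / 0.21931875.
Δx_4 = 0.106500 × (+100) / 0.21931875 = 10.65 / 0.21931875 ≈ 48.56.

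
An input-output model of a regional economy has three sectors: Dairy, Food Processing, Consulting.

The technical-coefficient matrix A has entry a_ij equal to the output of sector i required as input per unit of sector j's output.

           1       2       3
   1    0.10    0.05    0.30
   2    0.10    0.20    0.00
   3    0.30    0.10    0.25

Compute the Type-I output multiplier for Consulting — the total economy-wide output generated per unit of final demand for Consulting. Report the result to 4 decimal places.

I − A =
  [   0.90    -0.05    -0.30]
  [  -0.10     0.80     0.00]
  [  -0.30    -0.10     0.75]
Cofactors of I−A, C_ij = (−1)^(i+j)·(minor ij) (rows/columns in the sector order above):
  C_11 = (0.80)(0.75) − (0.00)(-0.10) = 0.6000
  C_12 = −[(-0.10)(0.75) − (0.00)(-0.30)] = 0.0750
  C_13 = (-0.10)(-0.10) − (0.80)(-0.30) = 0.2500
  C_21 = −[(-0.05)(0.75) − (-0.30)(-0.10)] = 0.0675
  C_22 = (0.90)(0.75) − (-0.30)(-0.30) = 0.5850
  C_23 = −[(0.90)(-0.10) − (-0.05)(-0.30)] = 0.1050
  C_31 = (-0.05)(0.00) − (-0.30)(0.80) = 0.2400
  C_32 = −[(0.90)(0.00) − (-0.30)(-0.10)] = 0.0300
  C_33 = (0.90)(0.80) − (-0.05)(-0.10) = 0.7150
det(I−A) = Σ_j (I−A)_1j·C_1j = (0.90)(0.6000) + (-0.05)(0.0750) + (-0.30)(0.2500) = 0.46125
adj(I−A) = Cᵀ =
  [ 0.6000   0.0675   0.2400]
  [ 0.0750   0.5850   0.0300]
  [ 0.2500   0.1050   0.7150]
(I − A)⁻¹ = adj(I−A) / det(I−A) ≈
  [   1.30081     0.14634     0.52033]
  [   0.16260     1.26829     0.06504]
  [   0.54201     0.22764     1.55014]
The output multiplier for sector j is the column-j sum of the Leontief inverse (I − A)⁻¹ = adj(I−A) / det(I−A).
Column 3 of adj(I−A): (0.2400, 0.0300, 0.7150); det(I−A) = 0.46125.
m_3 = (0.2400 + 0.0300 + 0.7150) / 0.46125 = 0.985 / 0.46125 ≈ 2.1355.

m_3 = 2.1355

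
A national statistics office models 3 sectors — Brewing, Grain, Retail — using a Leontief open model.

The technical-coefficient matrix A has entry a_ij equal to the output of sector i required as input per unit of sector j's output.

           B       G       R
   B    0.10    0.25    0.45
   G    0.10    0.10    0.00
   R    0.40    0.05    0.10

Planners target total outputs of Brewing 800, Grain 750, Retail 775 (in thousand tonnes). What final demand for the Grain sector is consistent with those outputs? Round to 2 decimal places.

d_G = 595.00

I − A =
  [   0.90    -0.25    -0.45]
  [  -0.10     0.90     0.00]
  [  -0.40    -0.05     0.90]
d = (I − A) x:
  d_B = (+0.90)·800 + (-0.25)·750 + (-0.45)·775 = 183.75
  d_G = (-0.10)·800 + (+0.90)·750 + (+0.00)·775 = 595.00
  d_R = (-0.40)·800 + (-0.05)·750 + (+0.90)·775 = 340.00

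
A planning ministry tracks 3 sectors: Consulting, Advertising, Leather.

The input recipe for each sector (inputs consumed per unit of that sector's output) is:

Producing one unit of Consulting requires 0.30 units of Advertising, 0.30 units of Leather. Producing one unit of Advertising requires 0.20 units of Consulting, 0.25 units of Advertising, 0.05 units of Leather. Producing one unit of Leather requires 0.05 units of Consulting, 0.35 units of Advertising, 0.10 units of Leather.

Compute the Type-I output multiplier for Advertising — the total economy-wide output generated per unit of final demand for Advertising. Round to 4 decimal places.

I − A =
  [   1.00    -0.20    -0.05]
  [  -0.30     0.75    -0.35]
  [  -0.30    -0.05     0.90]
Cofactors of I−A, C_ij = (−1)^(i+j)·(minor ij) (rows/columns in the sector order above):
  C_11 = (0.75)(0.90) − (-0.35)(-0.05) = 0.6575
  C_12 = −[(-0.30)(0.90) − (-0.35)(-0.30)] = 0.3750
  C_13 = (-0.30)(-0.05) − (0.75)(-0.30) = 0.2400
  C_21 = −[(-0.20)(0.90) − (-0.05)(-0.05)] = 0.1825
  C_22 = (1.00)(0.90) − (-0.05)(-0.30) = 0.8850
  C_23 = −[(1.00)(-0.05) − (-0.20)(-0.30)] = 0.1100
  C_31 = (-0.20)(-0.35) − (-0.05)(0.75) = 0.1075
  C_32 = −[(1.00)(-0.35) − (-0.05)(-0.30)] = 0.3650
  C_33 = (1.00)(0.75) − (-0.20)(-0.30) = 0.6900
det(I−A) = Σ_j (I−A)_1j·C_1j = (1.00)(0.6575) + (-0.20)(0.3750) + (-0.05)(0.2400) = 0.5705
adj(I−A) = Cᵀ =
  [ 0.6575   0.1825   0.1075]
  [ 0.3750   0.8850   0.3650]
  [ 0.2400   0.1100   0.6900]
(I − A)⁻¹ = adj(I−A) / det(I−A) ≈
  [   1.15250     0.31989     0.18843]
  [   0.65732     1.55127     0.63979]
  [   0.42068     0.19281     1.20947]
The output multiplier for sector j is the column-j sum of the Leontief inverse (I − A)⁻¹ = adj(I−A) / det(I−A).
Column A of adj(I−A): (0.1825, 0.8850, 0.1100); det(I−A) = 0.5705.
m_A = (0.1825 + 0.8850 + 0.1100) / 0.5705 = 1.1775 / 0.5705 ≈ 2.0640.

m_A = 2.0640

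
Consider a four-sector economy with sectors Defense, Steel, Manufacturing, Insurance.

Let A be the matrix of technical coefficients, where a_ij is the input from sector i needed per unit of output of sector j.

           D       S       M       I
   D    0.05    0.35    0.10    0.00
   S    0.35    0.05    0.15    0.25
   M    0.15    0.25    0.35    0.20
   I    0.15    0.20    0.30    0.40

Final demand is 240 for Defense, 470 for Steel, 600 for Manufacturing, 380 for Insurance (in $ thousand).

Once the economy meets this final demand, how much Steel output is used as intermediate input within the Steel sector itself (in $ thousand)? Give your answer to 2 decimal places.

z_SS = 125.12

I − A =
  [   0.95    -0.35    -0.10     0.00]
  [  -0.35     0.95    -0.15    -0.25]
  [  -0.15    -0.25     0.65    -0.20]
  [  -0.15    -0.20    -0.30     0.60]
Compute the cofactors C_ij = (−1)^(i+j)·(3×3 minor ij) of I−A; the adjugate is their transpose:
adj(I−A) = Cᵀ =
  [ 0.233750   0.134500   0.109750   0.092625]
  [ 0.169125   0.301500   0.181500   0.186125]
  [ 0.182375   0.222500   0.407375   0.228500]
  [ 0.206000   0.245375   0.291625   0.440500]
det(I−A) = Σ_j (I−A)_1j·C_1j = (0.95)(0.233750) + (-0.35)(0.169125) + (-0.10)(0.182375) + (0.00)(0.206000) = 0.14463125
(I − A)⁻¹ = adj(I−A) / det(I−A) ≈
  [   1.6162     0.9300     0.7588     0.6404]
  [   1.1694     2.0846     1.2549     1.2869]
  [   1.2610     1.5384     2.8166     1.5799]
  [   1.4243     1.6966     2.0163     3.0457]
First solve x = (I − A)⁻¹ d = adj(I−A)·d / det(I−A); in particular x_S = (0.169125·240 + 0.301500·470 + 0.181500·600 + 0.186125·380) / 0.14463125 = 361.9225 / 0.14463125 ≈ 2502.3811.
Intermediate flow from S to S: z_SS = a_SS · x_S = 0.05 × 361.9225 / 0.14463125 = 18.096125 / 0.14463125 ≈ 125.12.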